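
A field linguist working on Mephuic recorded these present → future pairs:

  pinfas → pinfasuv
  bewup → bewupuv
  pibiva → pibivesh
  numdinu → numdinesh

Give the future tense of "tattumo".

tattumesh

pinfas and pibiva both have last vowel 'a' yet inflect differently (pinfasuv, pibivesh), so the last vowel is not what conditions the rule; whether the stem ends in a vowel or a consonant is.
"tattumo" ends in a vowel. The stems ending in a vowel (pibiva → pibivesh, numdinu → numdinesh) drop the final letter and add -esh.
The other pattern: stems ending in a consonant add -uv.
So tattumo → tattumesh.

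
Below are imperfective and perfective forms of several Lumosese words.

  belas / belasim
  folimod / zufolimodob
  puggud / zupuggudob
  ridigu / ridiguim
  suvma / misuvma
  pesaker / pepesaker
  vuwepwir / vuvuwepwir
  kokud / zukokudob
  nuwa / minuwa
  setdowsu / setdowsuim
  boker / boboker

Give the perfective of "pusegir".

kokud and ridigu both have last vowel 'u' yet inflect differently (zukokudob, ridiguim), so the last vowel is not what conditions the rule; the final letter is.
"pusegir" ends in -r. The stems ending in -r (boker → boboker, pesaker → pepesaker, vuwepwir → vuvuwepwir) repeat the first consonant+vowel as a prefix.
So pusegir → pupusegir.

pupusegir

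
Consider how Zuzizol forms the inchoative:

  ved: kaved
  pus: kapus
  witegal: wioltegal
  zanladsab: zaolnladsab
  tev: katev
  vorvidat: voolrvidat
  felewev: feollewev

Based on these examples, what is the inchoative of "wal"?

kawal

felewev and tev both end in -v yet inflect differently (feollewev, katev), so the final letter is not what conditions the rule; the number of vowels is.
"wal" has 1 vowel. The stems with 1 vowel (pus → kapus, ved → kaved, tev → katev) add the prefix ka-.
So wal → kawal.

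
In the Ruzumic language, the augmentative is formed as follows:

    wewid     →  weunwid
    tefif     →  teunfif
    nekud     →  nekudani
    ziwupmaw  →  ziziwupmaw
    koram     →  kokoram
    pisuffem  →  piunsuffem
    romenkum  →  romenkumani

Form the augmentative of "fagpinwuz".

fagpinwuzani

koram and romenkum both end in -m yet inflect differently (kokoram, romenkumani), so the final letter is not what conditions the rule; the last vowel is.
"fagpinwuz" has last vowel 'u'. The stems whose last vowel is 'u' (romenkum → romenkumani, nekud → nekudani) add -ani.
So fagpinwuz → fagpinwuzani.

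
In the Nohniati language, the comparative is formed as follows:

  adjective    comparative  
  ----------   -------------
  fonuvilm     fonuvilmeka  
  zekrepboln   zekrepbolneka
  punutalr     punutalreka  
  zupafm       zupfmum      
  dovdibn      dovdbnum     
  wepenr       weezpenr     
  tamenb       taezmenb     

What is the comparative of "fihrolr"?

fonuvilm and zupafm both end in -m yet inflect differently (fonuvilmeka, zupfmum), so the final letter is not what conditions the rule; the second-to-last letter is.
"fihrolr" has second-to-last letter 'l'. The stems whose second-to-last letter is 'l' (fonuvilm → fonuvilmeka, zekrepboln → zekrepbolneka, punutalr → punutalreka) add -eka.
The other patterns: stems whose second-to-last letter is 'b' or 'f' delete the last vowel and add -um; stems whose second-to-last letter is 'n' insert -ez- after the first vowel.
So fihrolr → fihrolreka.

fihrolreka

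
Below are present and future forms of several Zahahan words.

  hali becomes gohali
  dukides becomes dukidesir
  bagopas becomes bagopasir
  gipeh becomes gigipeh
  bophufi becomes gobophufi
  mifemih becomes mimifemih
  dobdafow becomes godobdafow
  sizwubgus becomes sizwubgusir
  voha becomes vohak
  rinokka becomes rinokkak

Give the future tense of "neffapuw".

rinokka and bagopas both have last vowel 'a' yet inflect differently (rinokkak, bagopasir), so the last vowel is not what conditions the rule; the final letter is.
"neffapuw" ends in -w. The one such stem in the data (dobdafow → godobdafow) adds the prefix go-, so the same rule applies.
The other patterns: stems ending in -h repeat the first consonant+vowel as a prefix; stems ending in -a drop the final letter and add -ak; stems ending in -s add -ir.
So neffapuw → goneffapuw.

goneffapuw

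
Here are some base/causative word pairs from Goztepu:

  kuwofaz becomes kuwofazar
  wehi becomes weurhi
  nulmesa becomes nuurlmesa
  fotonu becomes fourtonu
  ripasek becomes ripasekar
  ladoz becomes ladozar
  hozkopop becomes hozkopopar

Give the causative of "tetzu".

teurtzu

"tetzu" ends in a vowel. The stems ending in a vowel (wehi → weurhi, fotonu → fourtonu, nulmesa → nuurlmesa) insert -ur- after the first vowel.
The other pattern: stems ending in a consonant add -ar.
So tetzu → teurtzu.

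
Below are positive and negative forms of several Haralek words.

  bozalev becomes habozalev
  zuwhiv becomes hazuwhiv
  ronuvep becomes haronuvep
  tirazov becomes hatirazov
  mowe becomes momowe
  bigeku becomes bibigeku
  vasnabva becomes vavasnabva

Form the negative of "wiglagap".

hawiglagap

"wiglagap" ends in a consonant. The stems ending in a consonant (bozalev → habozalev, zuwhiv → hazuwhiv, ronuvep → haronuvep) add the prefix ha-.
So wiglagap → hawiglagap.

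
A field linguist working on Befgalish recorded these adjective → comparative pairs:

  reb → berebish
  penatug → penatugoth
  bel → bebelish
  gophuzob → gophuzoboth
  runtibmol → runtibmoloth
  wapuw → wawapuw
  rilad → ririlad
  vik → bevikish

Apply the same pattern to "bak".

bebakish

reb and gophuzob both end in -b yet inflect differently (berebish, gophuzoboth), so the final letter is not what conditions the rule; the number of vowels is.
"bak" has 1 vowel. The stems with 1 vowel (bel → bebelish, vik → bevikish, reb → berebish) add be- … -ish around the stem.
So bak → bebakish.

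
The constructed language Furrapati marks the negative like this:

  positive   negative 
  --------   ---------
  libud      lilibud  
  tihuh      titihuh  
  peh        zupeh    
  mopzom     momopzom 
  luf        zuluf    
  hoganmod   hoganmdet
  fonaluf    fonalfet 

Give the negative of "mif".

peh and tihuh both end in -h yet inflect differently (zupeh, titihuh), so the final letter is not what conditions the rule; the number of vowels is.
"mif" has 1 vowel. The stems with 1 vowel (luf → zuluf, peh → zupeh) add the prefix zu-.
So mif → zumif.

zumif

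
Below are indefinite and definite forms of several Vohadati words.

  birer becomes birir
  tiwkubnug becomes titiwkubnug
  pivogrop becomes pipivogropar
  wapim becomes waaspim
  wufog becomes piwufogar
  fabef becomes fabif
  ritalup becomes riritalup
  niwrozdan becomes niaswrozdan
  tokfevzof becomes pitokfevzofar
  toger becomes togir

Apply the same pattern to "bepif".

fabef and tokfevzof both end in -f yet inflect differently (fabif, pitokfevzofar), so the final letter is not what conditions the rule; the last vowel is.
"bepif" has last vowel 'i'. The one such stem in the data (wapim → waaspim) inserts -as- after the first vowel (as does niwrozdan), so the same rule applies.
So bepif → beaspif.

beaspif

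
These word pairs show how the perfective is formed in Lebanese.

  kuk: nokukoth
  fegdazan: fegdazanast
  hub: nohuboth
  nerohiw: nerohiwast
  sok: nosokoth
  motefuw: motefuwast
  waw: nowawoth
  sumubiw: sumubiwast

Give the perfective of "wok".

waw and motefuw both end in -w yet inflect differently (nowawoth, motefuwast), so the final letter is not what conditions the rule; the number of vowels is.
"wok" has 1 vowel. The stems with 1 vowel (kuk → nokukoth, sok → nosokoth, hub → nohuboth) add no- … -oth around the stem.
So wok → nowokoth.

nowokoth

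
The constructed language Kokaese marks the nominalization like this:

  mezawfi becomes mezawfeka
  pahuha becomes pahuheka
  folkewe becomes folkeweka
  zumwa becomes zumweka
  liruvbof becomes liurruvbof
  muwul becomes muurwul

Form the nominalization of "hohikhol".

"hohikhol" ends in a consonant. The stems ending in a consonant (liruvbof → liurruvbof, muwul → muurwul) insert -ur- after the first vowel.
The other pattern: stems ending in a vowel drop the final letter and add -eka.
So hohikhol → hourhikhol.

hourhikhol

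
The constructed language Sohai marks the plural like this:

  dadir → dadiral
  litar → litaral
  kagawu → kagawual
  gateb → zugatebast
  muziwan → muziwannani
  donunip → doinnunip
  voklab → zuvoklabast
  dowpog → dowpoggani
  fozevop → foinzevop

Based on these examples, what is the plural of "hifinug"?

hifinuggani

"hifinug" ends in -g. The one such stem in the data (dowpog → dowpoggani) doubles the final consonant and adds -ani (as does muziwan), so the same rule applies.
So hifinug → hifinuggani.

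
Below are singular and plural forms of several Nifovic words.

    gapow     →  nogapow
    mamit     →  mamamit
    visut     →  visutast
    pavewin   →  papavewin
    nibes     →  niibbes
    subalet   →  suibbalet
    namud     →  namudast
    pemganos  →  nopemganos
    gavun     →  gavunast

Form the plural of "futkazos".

nofutkazos

pavewin and gavun both end in -n yet inflect differently (papavewin, gavunast), so the final letter is not what conditions the rule; the last vowel is.
"futkazos" has last vowel 'o'. The stems whose last vowel is 'o' (pemganos → nopemganos, gapow → nogapow) add the prefix no-.
So futkazos → nofutkazos.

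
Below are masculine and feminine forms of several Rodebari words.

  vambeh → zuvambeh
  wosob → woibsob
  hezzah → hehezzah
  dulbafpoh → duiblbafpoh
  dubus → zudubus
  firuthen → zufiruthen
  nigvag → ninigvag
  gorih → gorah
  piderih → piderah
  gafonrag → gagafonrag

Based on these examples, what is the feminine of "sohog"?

soibhog

vambeh and dulbafpoh both end in -h yet inflect differently (zuvambeh, duiblbafpoh), so the final letter is not what conditions the rule; the last vowel is.
"sohog" has last vowel 'o'. The stems whose last vowel is 'o' (dulbafpoh → duiblbafpoh, wosob → woibsob) insert -ib- after the first vowel.
So sohog → soibhog.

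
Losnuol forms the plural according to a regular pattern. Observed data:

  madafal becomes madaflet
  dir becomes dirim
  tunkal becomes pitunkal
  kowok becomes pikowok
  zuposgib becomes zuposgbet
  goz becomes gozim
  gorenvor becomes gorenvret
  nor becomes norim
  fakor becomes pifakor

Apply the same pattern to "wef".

nor and fakor both end in -r yet inflect differently (norim, pifakor), so the final letter is not what conditions the rule; the number of vowels is.
"wef" has 1 vowel. The stems with 1 vowel (nor → norim, dir → dirim, goz → gozim) add -im.
The other patterns: stems with 2 vowels add the prefix pi-; stems with 3 vowels delete the last vowel and add -et.
So wef → wefim.

wefim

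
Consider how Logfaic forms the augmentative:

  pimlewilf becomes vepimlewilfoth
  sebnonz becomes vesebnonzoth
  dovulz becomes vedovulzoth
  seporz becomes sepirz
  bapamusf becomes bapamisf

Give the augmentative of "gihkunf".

vegihkunfoth

sebnonz and seporz both end in -z yet inflect differently (vesebnonzoth, sepirz), so the final letter is not what conditions the rule; the second-to-last letter is.
"gihkunf" has second-to-last letter 'n'. The one such stem in the data (sebnonz → vesebnonzoth) adds ve- … -oth around the stem, so the same rule applies.
The other pattern: stems whose second-to-last letter is 'r' or 's' change the last vowel to 'i'.
So gihkunf → vegihkunfoth.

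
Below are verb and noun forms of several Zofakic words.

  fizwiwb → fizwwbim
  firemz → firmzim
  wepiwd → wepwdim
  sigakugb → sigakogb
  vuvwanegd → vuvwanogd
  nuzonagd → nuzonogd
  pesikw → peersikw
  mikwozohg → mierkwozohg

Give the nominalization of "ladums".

ladmsim

fizwiwb and sigakugb both end in -b yet inflect differently (fizwwbim, sigakogb), so the final letter is not what conditions the rule; the second-to-last letter is.
"ladums" has second-to-last letter 'm'. The one such stem in the data (firemz → firmzim) deletes the last vowel and adds -im (as do fizwiwb, wepiwd), so the same rule applies.
So ladums → ladmsim.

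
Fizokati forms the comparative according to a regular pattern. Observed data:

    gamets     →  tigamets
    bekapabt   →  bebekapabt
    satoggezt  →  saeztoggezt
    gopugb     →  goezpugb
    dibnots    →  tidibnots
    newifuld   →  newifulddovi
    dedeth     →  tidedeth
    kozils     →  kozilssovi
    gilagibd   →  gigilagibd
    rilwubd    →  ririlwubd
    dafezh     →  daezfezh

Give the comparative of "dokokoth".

dibnots and kozils both end in -s yet inflect differently (tidibnots, kozilssovi), so the final letter is not what conditions the rule; the second-to-last letter is.
"dokokoth" has second-to-last letter 't'. The stems whose second-to-last letter is 't' (dibnots → tidibnots, gamets → tigamets, dedeth → tidedeth) add the prefix ti-.
The other patterns: stems whose second-to-last letter is 'l' double the final consonant and add -ovi; stems whose second-to-last letter is 'b' repeat the first consonant+vowel as a prefix; stems whose second-to-last letter is 'g' or 'z' insert -ez- after the first vowel.
So dokokoth → tidokokoth.

tidokokoth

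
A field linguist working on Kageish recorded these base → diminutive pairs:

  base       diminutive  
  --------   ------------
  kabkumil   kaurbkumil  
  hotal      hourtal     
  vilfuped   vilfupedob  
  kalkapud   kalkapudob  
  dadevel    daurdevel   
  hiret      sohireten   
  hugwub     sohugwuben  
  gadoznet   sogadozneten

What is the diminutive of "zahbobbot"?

sozahbobboten

dadevel and vilfuped both have last vowel 'e' yet inflect differently (daurdevel, vilfupedob), so the last vowel is not what conditions the rule; the final letter is.
"zahbobbot" ends in -t. The stems ending in -t (gadoznet → sogadozneten, hiret → sohireten) add so- … -en around the stem.
So zahbobbot → sozahbobboten.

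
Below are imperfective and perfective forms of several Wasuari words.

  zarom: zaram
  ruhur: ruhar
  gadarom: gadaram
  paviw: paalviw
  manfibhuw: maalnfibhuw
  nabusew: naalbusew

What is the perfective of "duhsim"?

manfibhuw and ruhur both have last vowel 'u' yet inflect differently (maalnfibhuw, ruhar), so the last vowel is not what conditions the rule; the final letter is.
"duhsim" ends in -m. The stems ending in -m (zarom → zaram, gadarom → gadaram) change the last vowel to 'a'.
So duhsim → duhsam.

duhsam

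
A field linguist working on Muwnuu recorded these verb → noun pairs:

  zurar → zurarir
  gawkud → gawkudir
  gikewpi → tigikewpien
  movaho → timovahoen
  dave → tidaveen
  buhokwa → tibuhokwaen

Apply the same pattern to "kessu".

tikessuen

buhokwa and zurar both have last vowel 'a' yet inflect differently (tibuhokwaen, zurarir), so the last vowel is not what conditions the rule; whether the stem ends in a vowel or a consonant is.
"kessu" ends in a vowel. The stems ending in a vowel (buhokwa → tibuhokwaen, dave → tidaveen, movaho → timovahoen) add ti- … -en around the stem.
So kessu → tikessuen.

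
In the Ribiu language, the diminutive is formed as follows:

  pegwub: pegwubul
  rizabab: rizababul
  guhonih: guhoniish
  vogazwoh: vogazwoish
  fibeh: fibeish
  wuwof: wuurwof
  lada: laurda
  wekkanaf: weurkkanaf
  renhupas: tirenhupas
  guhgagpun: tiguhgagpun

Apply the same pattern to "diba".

diurba

"diba" ends in -a. The one such stem in the data (lada → laurda) inserts -ur- after the first vowel (as do wuwof, wekkanaf), so the same rule applies.
So diba → diurba.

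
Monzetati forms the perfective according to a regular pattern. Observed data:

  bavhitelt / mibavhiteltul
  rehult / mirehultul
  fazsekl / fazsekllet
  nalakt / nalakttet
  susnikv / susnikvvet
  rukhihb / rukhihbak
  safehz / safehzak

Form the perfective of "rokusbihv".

rokusbihvak

bavhitelt and nalakt both end in -t yet inflect differently (mibavhiteltul, nalakttet), so the final letter is not what conditions the rule; the second-to-last letter is.
"rokusbihv" has second-to-last letter 'h'. The stems whose second-to-last letter is 'h' (rukhihb → rukhihbak, safehz → safehzak) add -ak.
So rokusbihv → rokusbihvak.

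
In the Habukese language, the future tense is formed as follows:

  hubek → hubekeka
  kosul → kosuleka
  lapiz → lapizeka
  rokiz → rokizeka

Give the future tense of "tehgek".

Every pair shown (hubek → hubekeka, kosul → kosuleka, lapiz → lapizeka, …) follows the same rule: add -eka.
So tehgek → tehgekeka.

tehgekeka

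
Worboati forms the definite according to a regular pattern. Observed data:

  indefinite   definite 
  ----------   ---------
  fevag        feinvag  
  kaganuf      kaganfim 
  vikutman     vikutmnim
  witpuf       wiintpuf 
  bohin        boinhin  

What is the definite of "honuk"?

bohin and vikutman both end in -n yet inflect differently (boinhin, vikutmnim), so the final letter is not what conditions the rule; the number of vowels is.
"honuk" has 2 vowels. The stems with 2 vowels (witpuf → wiintpuf, bohin → boinhin, fevag → feinvag) insert -in- after the first vowel.
So honuk → hoinnuk.

hoinnuk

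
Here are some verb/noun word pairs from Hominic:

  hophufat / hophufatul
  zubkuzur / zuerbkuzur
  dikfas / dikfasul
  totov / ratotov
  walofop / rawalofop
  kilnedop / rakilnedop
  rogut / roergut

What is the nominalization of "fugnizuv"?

hophufat and rogut both end in -t yet inflect differently (hophufatul, roergut), so the final letter is not what conditions the rule; the last vowel is.
"fugnizuv" has last vowel 'u'. The stems whose last vowel is 'u' (rogut → roergut, zubkuzur → zuerbkuzur) insert -er- after the first vowel.
The other patterns: stems whose last vowel is 'o' add the prefix ra-; stems whose last vowel is 'a' add -ul.
So fugnizuv → fuergnizuv.

fuergnizuv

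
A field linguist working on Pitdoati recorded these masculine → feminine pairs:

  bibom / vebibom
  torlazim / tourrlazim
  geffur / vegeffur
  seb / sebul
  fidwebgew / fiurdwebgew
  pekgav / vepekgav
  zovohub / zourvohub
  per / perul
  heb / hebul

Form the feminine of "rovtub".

"rovtub" has 2 vowels. The stems with 2 vowels (geffur → vegeffur, pekgav → vepekgav, bibom → vebibom) add the prefix ve-.
So rovtub → verovtub.

verovtub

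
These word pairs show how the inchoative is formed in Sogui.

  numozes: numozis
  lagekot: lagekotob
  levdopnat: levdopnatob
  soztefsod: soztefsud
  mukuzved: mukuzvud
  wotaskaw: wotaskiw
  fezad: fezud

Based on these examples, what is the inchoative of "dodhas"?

"dodhas" ends in -s. The one such stem in the data (numozes → numozis) changes the last vowel to 'i' (as does wotaskaw), so the same rule applies.
So dodhas → dodhis.

dodhis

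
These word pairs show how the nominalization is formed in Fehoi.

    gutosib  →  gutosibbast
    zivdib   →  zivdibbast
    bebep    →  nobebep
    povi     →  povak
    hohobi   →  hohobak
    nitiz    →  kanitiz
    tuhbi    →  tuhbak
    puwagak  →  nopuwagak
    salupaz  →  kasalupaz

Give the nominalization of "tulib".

"tulib" ends in -b. The stems ending in -b (gutosib → gutosibbast, zivdib → zivdibbast) double the final consonant and add -ast.
The other patterns: stems ending in -z add the prefix ka-; stems ending in -i drop the final letter and add -ak; stems ending in -k or -p add the prefix no-.
So tulib → tulibbast.

tulibbast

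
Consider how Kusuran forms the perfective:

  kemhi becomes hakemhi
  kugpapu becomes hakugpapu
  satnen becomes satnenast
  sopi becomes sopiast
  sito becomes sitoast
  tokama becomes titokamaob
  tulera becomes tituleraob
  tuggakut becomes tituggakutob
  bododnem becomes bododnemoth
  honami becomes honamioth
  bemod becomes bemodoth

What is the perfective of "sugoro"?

kemhi and sopi both end in -i yet inflect differently (hakemhi, sopiast), so the final letter is not what conditions the rule; the first letter is.
"sugoro" begins with s-. The stems beginning with s- (satnen → satnenast, sopi → sopiast, sito → sitoast) add -ast.
The other patterns: stems beginning with k- add the prefix ha-; stems beginning with t- add ti- … -ob around the stem; stems beginning with b- or h- add -oth.
So sugoro → sugoroast.

sugoroast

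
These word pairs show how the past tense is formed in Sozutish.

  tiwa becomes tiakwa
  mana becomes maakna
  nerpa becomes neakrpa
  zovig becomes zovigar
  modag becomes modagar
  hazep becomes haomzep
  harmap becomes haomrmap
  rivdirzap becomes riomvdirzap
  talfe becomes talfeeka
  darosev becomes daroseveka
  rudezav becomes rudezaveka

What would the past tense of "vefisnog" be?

tiwa and modag both have last vowel 'a' yet inflect differently (tiakwa, modagar), so the last vowel is not what conditions the rule; the final letter is.
"vefisnog" ends in -g. The stems ending in -g (zovig → zovigar, modag → modagar) add -ar.
The other patterns: stems ending in -a insert -ak- after the first vowel; stems ending in -p insert -om- after the first vowel; stems ending in -e or -v add -eka.
So vefisnog → vefisnogar.

vefisnogar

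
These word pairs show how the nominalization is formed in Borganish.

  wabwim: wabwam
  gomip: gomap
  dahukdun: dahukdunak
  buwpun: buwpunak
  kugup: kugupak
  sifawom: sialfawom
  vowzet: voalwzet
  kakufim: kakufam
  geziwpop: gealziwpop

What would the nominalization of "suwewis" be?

kugup and gomip both end in -p yet inflect differently (kugupak, gomap), so the final letter is not what conditions the rule; the last vowel is.
"suwewis" has last vowel 'i'. The stems whose last vowel is 'i' (wabwim → wabwam, gomip → gomap, kakufim → kakufam) change the last vowel to 'a'.
The other patterns: stems whose last vowel is 'u' add -ak; stems whose last vowel is 'e' or 'o' insert -al- after the first vowel.
So suwewis → suwewas.

suwewas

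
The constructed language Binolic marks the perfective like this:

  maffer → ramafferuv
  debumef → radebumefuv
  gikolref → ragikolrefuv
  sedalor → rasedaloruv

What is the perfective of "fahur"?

rafahuruv

Every pair shown (maffer → ramafferuv, debumef → radebumefuv, gikolref → ragikolrefuv, …) follows the same rule: add ra- … -uv around the stem.
So fahur → rafahuruv.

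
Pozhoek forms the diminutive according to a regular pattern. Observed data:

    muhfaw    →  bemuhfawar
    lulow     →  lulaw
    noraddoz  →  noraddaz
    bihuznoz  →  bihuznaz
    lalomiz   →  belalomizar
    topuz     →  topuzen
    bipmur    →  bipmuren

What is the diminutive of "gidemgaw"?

bihuznoz and topuz both end in -z yet inflect differently (bihuznaz, topuzen), so the final letter is not what conditions the rule; the last vowel is.
"gidemgaw" has last vowel 'a'. The one such stem in the data (muhfaw → bemuhfawar) adds be- … -ar around the stem, so the same rule applies.
The other patterns: stems whose last vowel is 'o' change the last vowel to 'a'; stems whose last vowel is 'u' add -en.
So gidemgaw → begidemgawar.

begidemgawar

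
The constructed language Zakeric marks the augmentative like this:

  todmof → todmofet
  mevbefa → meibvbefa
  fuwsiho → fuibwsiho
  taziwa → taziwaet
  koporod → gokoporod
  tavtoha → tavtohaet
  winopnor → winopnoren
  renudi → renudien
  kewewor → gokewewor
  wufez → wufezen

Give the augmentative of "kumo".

gokumo

winopnor and kewewor both end in -r yet inflect differently (winopnoren, gokewewor), so the final letter is not what conditions the rule; the first letter is.
"kumo" begins with k-. The stems beginning with k- (koporod → gokoporod, kewewor → gokewewor) add the prefix go-.
The other patterns: stems beginning with t- add -et; stems beginning with r- or w- add -en; stems beginning with f- or m- insert -ib- after the first vowel.
So kumo → gokumo.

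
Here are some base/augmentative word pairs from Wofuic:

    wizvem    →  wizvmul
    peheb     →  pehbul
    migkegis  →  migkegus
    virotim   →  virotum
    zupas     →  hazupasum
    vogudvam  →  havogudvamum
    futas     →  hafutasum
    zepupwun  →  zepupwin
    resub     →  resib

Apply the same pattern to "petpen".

petpnul

wizvem and virotim both end in -m yet inflect differently (wizvmul, virotum), so the final letter is not what conditions the rule; the last vowel is.
"petpen" has last vowel 'e'. The stems whose last vowel is 'e' (wizvem → wizvmul, peheb → pehbul) delete the last vowel and add -ul.
So petpen → petpnul.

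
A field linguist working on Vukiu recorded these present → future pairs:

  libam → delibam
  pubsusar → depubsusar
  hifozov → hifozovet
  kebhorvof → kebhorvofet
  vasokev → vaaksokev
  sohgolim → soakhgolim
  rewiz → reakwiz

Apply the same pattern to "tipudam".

detipudam

hifozov and vasokev both end in -v yet inflect differently (hifozovet, vaaksokev), so the final letter is not what conditions the rule; the last vowel is.
"tipudam" has last vowel 'a'. The stems whose last vowel is 'a' (libam → delibam, pubsusar → depubsusar) add the prefix de-.
The other patterns: stems whose last vowel is 'o' add -et; stems whose last vowel is 'e' or 'i' insert -ak- after the first vowel.
So tipudam → detipudam.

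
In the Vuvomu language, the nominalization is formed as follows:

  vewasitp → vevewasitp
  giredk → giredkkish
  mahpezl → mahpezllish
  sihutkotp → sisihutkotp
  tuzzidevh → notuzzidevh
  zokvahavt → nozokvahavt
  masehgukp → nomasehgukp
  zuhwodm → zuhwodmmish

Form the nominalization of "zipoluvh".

nozipoluvh

masehgukp and sihutkotp both end in -p yet inflect differently (nomasehgukp, sisihutkotp), so the final letter is not what conditions the rule; the second-to-last letter is.
"zipoluvh" has second-to-last letter 'v'. The stems whose second-to-last letter is 'v' (zokvahavt → nozokvahavt, tuzzidevh → notuzzidevh) add the prefix no-.
The other patterns: stems whose second-to-last letter is 't' repeat the first consonant+vowel as a prefix; stems whose second-to-last letter is 'd' or 'z' double the final consonant and add -ish.
So zipoluvh → nozipoluvh.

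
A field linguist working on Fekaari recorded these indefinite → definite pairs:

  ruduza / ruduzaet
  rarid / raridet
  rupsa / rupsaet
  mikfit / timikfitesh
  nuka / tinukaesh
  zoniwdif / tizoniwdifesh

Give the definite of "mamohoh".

timamohohesh

"mamohoh" begins with m-. The one such stem in the data (mikfit → timikfitesh) adds ti- … -esh around the stem, so the same rule applies.
The other pattern: stems beginning with r- add -et.
So mamohoh → timamohohesh.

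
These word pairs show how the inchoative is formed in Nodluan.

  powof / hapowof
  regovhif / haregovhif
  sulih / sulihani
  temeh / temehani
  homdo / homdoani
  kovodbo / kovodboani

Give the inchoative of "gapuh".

gapuhani

regovhif and sulih both have last vowel 'i' yet inflect differently (haregovhif, sulihani), so the last vowel is not what conditions the rule; the final letter is.
"gapuh" ends in -h. The stems ending in -h (sulih → sulihani, temeh → temehani) add -ani.
So gapuh → gapuhani.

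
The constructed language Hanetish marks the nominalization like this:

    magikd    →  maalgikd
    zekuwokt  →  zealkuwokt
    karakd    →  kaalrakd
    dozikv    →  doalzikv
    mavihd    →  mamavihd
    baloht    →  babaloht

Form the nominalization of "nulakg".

nuallakg

magikd and mavihd both end in -d yet inflect differently (maalgikd, mamavihd), so the final letter is not what conditions the rule; the second-to-last letter is.
"nulakg" has second-to-last letter 'k'. The stems whose second-to-last letter is 'k' (magikd → maalgikd, zekuwokt → zealkuwokt, karakd → kaalrakd) insert -al- after the first vowel.
So nulakg → nuallakg.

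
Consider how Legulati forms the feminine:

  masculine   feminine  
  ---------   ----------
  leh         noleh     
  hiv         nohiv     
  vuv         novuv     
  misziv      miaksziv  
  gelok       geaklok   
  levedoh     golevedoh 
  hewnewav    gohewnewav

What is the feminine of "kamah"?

hiv and misziv both end in -v yet inflect differently (nohiv, miaksziv), so the final letter is not what conditions the rule; the number of vowels is.
"kamah" has 2 vowels. The stems with 2 vowels (misziv → miaksziv, gelok → geaklok) insert -ak- after the first vowel.
The other patterns: stems with 1 vowel add the prefix no-; stems with 3 vowels add the prefix go-.
So kamah → kaakmah.

kaakmah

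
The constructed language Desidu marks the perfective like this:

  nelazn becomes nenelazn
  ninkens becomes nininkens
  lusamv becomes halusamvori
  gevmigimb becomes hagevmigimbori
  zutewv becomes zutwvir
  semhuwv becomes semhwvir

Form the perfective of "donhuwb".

donhwbir

"donhuwb" has second-to-last letter 'w'. The stems whose second-to-last letter is 'w' (zutewv → zutwvir, semhuwv → semhwvir) delete the last vowel and add -ir.
The other patterns: stems whose second-to-last letter is 'n' or 'z' repeat the first consonant+vowel as a prefix; stems whose second-to-last letter is 'm' add ha- … -ori around the stem.
So donhuwb → donhwbir.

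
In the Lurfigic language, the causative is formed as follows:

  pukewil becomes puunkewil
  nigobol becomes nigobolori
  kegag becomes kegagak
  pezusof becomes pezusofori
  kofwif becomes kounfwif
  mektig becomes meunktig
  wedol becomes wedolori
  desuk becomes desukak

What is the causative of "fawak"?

fawakak

kofwif and pezusof both end in -f yet inflect differently (kounfwif, pezusofori), so the final letter is not what conditions the rule; the last vowel is.
"fawak" has last vowel 'a'. The one such stem in the data (kegag → kegagak) adds -ak, so the same rule applies.
The other patterns: stems whose last vowel is 'i' insert -un- after the first vowel; stems whose last vowel is 'o' add -ori.
So fawak → fawakak.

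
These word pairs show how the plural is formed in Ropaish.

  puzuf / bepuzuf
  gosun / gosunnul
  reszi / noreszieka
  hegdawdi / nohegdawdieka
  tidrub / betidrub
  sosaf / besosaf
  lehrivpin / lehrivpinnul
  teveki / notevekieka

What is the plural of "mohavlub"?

lehrivpin and teveki both have last vowel 'i' yet inflect differently (lehrivpinnul, notevekieka), so the last vowel is not what conditions the rule; the final letter is.
"mohavlub" ends in -b. The one such stem in the data (tidrub → betidrub) adds the prefix be-, so the same rule applies.
So mohavlub → bemohavlub.

bemohavlub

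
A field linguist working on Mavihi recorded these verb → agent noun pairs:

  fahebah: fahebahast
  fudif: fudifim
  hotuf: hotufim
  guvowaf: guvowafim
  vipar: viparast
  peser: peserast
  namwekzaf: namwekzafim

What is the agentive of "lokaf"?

lokafim

guvowaf and fahebah both have last vowel 'a' yet inflect differently (guvowafim, fahebahast), so the last vowel is not what conditions the rule; the final letter is.
"lokaf" ends in -f. The stems ending in -f (guvowaf → guvowafim, fudif → fudifim, namwekzaf → namwekzafim) add -im.
The other pattern: stems ending in -h or -r add -ast.
So lokaf → lokafim.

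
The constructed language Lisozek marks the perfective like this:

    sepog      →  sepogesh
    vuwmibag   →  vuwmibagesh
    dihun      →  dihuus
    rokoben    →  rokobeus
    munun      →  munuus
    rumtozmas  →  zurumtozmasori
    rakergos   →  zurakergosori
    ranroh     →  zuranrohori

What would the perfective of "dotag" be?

vuwmibag and rumtozmas both have last vowel 'a' yet inflect differently (vuwmibagesh, zurumtozmasori), so the last vowel is not what conditions the rule; the final letter is.
"dotag" ends in -g. The stems ending in -g (sepog → sepogesh, vuwmibag → vuwmibagesh) add -esh.
The other patterns: stems ending in -n drop the final letter and add -us; stems ending in -h or -s add zu- … -ori around the stem.
So dotag → dotagesh.

dotagesh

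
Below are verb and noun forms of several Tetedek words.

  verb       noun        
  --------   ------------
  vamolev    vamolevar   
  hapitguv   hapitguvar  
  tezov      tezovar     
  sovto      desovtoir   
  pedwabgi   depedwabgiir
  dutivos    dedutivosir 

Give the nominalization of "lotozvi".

tezov and sovto both have last vowel 'o' yet inflect differently (tezovar, desovtoir), so the last vowel is not what conditions the rule; the final letter is.
"lotozvi" ends in -i. The one such stem in the data (pedwabgi → depedwabgiir) adds de- … -ir around the stem, so the same rule applies.
The other pattern: stems ending in -v add -ar.
So lotozvi → delotozviir.

delotozviir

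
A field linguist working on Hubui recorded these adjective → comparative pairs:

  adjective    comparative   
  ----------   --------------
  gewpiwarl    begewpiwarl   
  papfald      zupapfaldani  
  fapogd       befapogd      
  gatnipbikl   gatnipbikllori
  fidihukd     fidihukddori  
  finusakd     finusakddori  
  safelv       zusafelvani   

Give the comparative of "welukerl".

papfald and finusakd both end in -d yet inflect differently (zupapfaldani, finusakddori), so the final letter is not what conditions the rule; the second-to-last letter is.
"welukerl" has second-to-last letter 'r'. The one such stem in the data (gewpiwarl → begewpiwarl) adds the prefix be-, so the same rule applies.
The other patterns: stems whose second-to-last letter is 'l' add zu- … -ani around the stem; stems whose second-to-last letter is 'k' double the final consonant and add -ori.
So welukerl → bewelukerl.

bewelukerl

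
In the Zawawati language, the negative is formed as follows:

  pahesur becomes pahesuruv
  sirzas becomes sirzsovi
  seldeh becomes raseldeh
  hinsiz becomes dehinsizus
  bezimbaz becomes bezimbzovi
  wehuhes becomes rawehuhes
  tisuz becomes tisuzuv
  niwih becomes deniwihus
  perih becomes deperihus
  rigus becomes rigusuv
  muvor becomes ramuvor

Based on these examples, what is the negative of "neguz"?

bezimbaz and hinsiz both end in -z yet inflect differently (bezimbzovi, dehinsizus), so the final letter is not what conditions the rule; the last vowel is.
"neguz" has last vowel 'u'. The stems whose last vowel is 'u' (pahesur → pahesuruv, rigus → rigusuv, tisuz → tisuzuv) add -uv.
The other patterns: stems whose last vowel is 'a' delete the last vowel and add -ovi; stems whose last vowel is 'i' add de- … -us around the stem; stems whose last vowel is 'e' or 'o' add the prefix ra-.
So neguz → neguzuv.

neguzuv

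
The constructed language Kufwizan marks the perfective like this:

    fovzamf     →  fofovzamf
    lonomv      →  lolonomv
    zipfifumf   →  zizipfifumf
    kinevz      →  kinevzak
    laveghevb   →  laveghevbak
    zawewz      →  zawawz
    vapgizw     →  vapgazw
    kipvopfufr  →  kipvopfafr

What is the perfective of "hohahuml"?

kinevz and zawewz both end in -z yet inflect differently (kinevzak, zawawz), so the final letter is not what conditions the rule; the second-to-last letter is.
"hohahuml" has second-to-last letter 'm'. The stems whose second-to-last letter is 'm' (fovzamf → fofovzamf, lonomv → lolonomv, zipfifumf → zizipfifumf) repeat the first consonant+vowel as a prefix.
The other patterns: stems whose second-to-last letter is 'v' add -ak; stems whose second-to-last letter is 'f', 'w' or 'z' change the last vowel to 'a'.
So hohahuml → hohohahuml.

hohohahuml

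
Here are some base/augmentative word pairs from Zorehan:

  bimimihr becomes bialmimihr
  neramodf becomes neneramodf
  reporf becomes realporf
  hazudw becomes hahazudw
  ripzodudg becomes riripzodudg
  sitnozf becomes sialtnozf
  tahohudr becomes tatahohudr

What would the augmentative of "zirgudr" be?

tahohudr and bimimihr both end in -r yet inflect differently (tatahohudr, bialmimihr), so the final letter is not what conditions the rule; the second-to-last letter is.
"zirgudr" has second-to-last letter 'd'. The stems whose second-to-last letter is 'd' (neramodf → neneramodf, ripzodudg → riripzodudg, hazudw → hahazudw) repeat the first consonant+vowel as a prefix.
So zirgudr → zizirgudr.

zizirgudr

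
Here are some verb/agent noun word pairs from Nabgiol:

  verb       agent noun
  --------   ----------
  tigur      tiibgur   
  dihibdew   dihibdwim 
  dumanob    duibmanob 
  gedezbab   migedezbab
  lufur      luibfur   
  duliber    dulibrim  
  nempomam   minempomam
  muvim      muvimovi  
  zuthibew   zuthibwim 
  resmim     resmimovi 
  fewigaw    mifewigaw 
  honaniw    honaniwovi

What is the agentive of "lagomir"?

lagomirovi

honaniw and dihibdew both end in -w yet inflect differently (honaniwovi, dihibdwim), so the final letter is not what conditions the rule; the last vowel is.
"lagomir" has last vowel 'i'. The stems whose last vowel is 'i' (honaniw → honaniwovi, muvim → muvimovi, resmim → resmimovi) add -ovi.
So lagomir → lagomirovi.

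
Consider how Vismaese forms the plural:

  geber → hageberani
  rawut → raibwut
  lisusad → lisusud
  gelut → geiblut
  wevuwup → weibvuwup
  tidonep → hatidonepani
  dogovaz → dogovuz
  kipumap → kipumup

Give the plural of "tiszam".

tiszum

kipumap and wevuwup both end in -p yet inflect differently (kipumup, weibvuwup), so the final letter is not what conditions the rule; the last vowel is.
"tiszam" has last vowel 'a'. The stems whose last vowel is 'a' (lisusad → lisusud, kipumap → kipumup, dogovaz → dogovuz) change the last vowel to 'u'.
So tiszam → tiszum.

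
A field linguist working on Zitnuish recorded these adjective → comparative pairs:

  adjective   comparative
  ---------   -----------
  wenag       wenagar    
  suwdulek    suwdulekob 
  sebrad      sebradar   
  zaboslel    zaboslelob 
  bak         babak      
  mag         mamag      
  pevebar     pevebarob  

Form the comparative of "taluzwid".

taluzwidob

mag and wenag both end in -g yet inflect differently (mamag, wenagar), so the final letter is not what conditions the rule; the number of vowels is.
"taluzwid" has 3 vowels. The stems with 3 vowels (pevebar → pevebarob, suwdulek → suwdulekob, zaboslel → zaboslelob) add -ob.
The other patterns: stems with 1 vowel repeat the first consonant+vowel as a prefix; stems with 2 vowels add -ar.
So taluzwid → taluzwidob.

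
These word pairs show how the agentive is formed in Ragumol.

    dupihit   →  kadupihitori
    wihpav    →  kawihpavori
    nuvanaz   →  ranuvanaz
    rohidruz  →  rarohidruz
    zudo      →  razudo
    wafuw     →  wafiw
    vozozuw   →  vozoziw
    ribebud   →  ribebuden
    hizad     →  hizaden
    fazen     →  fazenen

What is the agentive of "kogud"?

wihpav and nuvanaz both have last vowel 'a' yet inflect differently (kawihpavori, ranuvanaz), so the last vowel is not what conditions the rule; the final letter is.
"kogud" ends in -d. The stems ending in -d (ribebud → ribebuden, hizad → hizaden) add -en.
The other patterns: stems ending in -t or -v add ka- … -ori around the stem; stems ending in -o or -z add the prefix ra-; stems ending in -w change the last vowel to 'i'.
So kogud → koguden.

koguden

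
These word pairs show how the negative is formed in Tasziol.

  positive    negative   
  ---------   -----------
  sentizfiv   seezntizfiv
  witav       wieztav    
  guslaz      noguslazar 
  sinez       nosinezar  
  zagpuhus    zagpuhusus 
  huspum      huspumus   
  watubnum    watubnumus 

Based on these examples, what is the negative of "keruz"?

nokeruzar

witav and guslaz both have last vowel 'a' yet inflect differently (wieztav, noguslazar), so the last vowel is not what conditions the rule; the final letter is.
"keruz" ends in -z. The stems ending in -z (guslaz → noguslazar, sinez → nosinezar) add no- … -ar around the stem.
So keruz → nokeruzar.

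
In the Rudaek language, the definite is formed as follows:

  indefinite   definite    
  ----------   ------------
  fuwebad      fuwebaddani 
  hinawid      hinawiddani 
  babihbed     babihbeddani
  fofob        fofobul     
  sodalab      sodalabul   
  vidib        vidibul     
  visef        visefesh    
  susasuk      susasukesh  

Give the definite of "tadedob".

hinawid and vidib both have last vowel 'i' yet inflect differently (hinawiddani, vidibul), so the last vowel is not what conditions the rule; the final letter is.
"tadedob" ends in -b. The stems ending in -b (fofob → fofobul, vidib → vidibul, sodalab → sodalabul) add -ul.
The other patterns: stems ending in -d double the final consonant and add -ani; stems ending in -f or -k add -esh.
So tadedob → tadedobul.

tadedobul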